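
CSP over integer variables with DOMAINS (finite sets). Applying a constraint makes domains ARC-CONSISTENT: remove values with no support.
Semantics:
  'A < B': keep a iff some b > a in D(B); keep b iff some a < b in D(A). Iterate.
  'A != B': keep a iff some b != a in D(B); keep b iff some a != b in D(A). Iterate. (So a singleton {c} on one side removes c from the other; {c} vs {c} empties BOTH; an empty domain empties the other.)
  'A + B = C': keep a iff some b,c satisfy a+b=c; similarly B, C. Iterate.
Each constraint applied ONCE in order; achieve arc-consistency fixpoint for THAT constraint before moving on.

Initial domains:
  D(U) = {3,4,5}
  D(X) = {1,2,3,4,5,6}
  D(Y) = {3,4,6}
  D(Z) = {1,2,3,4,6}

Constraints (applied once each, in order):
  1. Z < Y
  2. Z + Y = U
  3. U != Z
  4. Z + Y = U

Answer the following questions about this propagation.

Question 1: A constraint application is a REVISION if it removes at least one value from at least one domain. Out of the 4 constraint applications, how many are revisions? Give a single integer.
Answer: 2

Derivation:
Constraint 1 (Z < Y) on D(Z)={1,2,3,4,6} D(Y)={3,4,6}: Z {1,2,3,4,6}->{1,2,3,4} => REVISION
Constraint 2 (Z + Y = U) on D(Z)={1,2,3,4} D(Y)={3,4,6} D(U)={3,4,5}: Z {1,2,3,4}->{1,2}; Y {3,4,6}->{3,4}; U {3,4,5}->{4,5} => REVISION
Constraint 3 (U != Z) on D(U)={4,5} D(Z)={1,2}: no change => not a revision
Constraint 4 (Z + Y = U) on D(Z)={1,2} D(Y)={3,4} D(U)={4,5}: no change => not a revision
Total revisions = 2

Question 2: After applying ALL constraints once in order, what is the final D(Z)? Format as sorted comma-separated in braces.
Constraint 1 (Z < Y) on D(Z)={1,2,3,4,6} D(Y)={3,4,6}: Z {1,2,3,4,6}->{1,2,3,4}
Constraint 2 (Z + Y = U) on D(Z)={1,2,3,4} D(Y)={3,4,6} D(U)={3,4,5}: Z {1,2,3,4}->{1,2}; Y {3,4,6}->{3,4}; U {3,4,5}->{4,5}
Constraint 3 (U != Z) on D(U)={4,5} D(Z)={1,2}: no change
Constraint 4 (Z + Y = U) on D(Z)={1,2} D(Y)={3,4} D(U)={4,5}: no change
So after all 4 constraints: D(Z) = {1,2}

Answer: {1,2}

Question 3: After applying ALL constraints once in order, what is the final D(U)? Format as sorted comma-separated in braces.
Constraint 1 (Z < Y) on D(Z)={1,2,3,4,6} D(Y)={3,4,6}: Z {1,2,3,4,6}->{1,2,3,4}
Constraint 2 (Z + Y = U) on D(Z)={1,2,3,4} D(Y)={3,4,6} D(U)={3,4,5}: Z {1,2,3,4}->{1,2}; Y {3,4,6}->{3,4}; U {3,4,5}->{4,5}
Constraint 3 (U != Z) on D(U)={4,5} D(Z)={1,2}: no change
Constraint 4 (Z + Y = U) on D(Z)={1,2} D(Y)={3,4} D(U)={4,5}: no change
So after all 4 constraints: D(U) = {4,5}

Answer: {4,5}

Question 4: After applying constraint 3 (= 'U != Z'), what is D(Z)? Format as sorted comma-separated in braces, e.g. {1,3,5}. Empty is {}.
Answer: {1,2}

Derivation:
Constraint 1 (Z < Y) on D(Z)={1,2,3,4,6} D(Y)={3,4,6}: Z {1,2,3,4,6}->{1,2,3,4}
Constraint 2 (Z + Y = U) on D(Z)={1,2,3,4} D(Y)={3,4,6} D(U)={3,4,5}: Z {1,2,3,4}->{1,2}; Y {3,4,6}->{3,4}; U {3,4,5}->{4,5}
Constraint 3 (U != Z) on D(U)={4,5} D(Z)={1,2}: no change
So after constraint 3: D(Z) = {1,2}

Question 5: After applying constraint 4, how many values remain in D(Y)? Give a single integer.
Constraint 1 (Z < Y) on D(Z)={1,2,3,4,6} D(Y)={3,4,6}: Z {1,2,3,4,6}->{1,2,3,4}
Constraint 2 (Z + Y = U) on D(Z)={1,2,3,4} D(Y)={3,4,6} D(U)={3,4,5}: Z {1,2,3,4}->{1,2}; Y {3,4,6}->{3,4}; U {3,4,5}->{4,5}
Constraint 3 (U != Z) on D(U)={4,5} D(Z)={1,2}: no change
Constraint 4 (Z + Y = U) on D(Z)={1,2} D(Y)={3,4} D(U)={4,5}: no change
So after constraint 4: D(Y)={3,4}, size = 2

Answer: 2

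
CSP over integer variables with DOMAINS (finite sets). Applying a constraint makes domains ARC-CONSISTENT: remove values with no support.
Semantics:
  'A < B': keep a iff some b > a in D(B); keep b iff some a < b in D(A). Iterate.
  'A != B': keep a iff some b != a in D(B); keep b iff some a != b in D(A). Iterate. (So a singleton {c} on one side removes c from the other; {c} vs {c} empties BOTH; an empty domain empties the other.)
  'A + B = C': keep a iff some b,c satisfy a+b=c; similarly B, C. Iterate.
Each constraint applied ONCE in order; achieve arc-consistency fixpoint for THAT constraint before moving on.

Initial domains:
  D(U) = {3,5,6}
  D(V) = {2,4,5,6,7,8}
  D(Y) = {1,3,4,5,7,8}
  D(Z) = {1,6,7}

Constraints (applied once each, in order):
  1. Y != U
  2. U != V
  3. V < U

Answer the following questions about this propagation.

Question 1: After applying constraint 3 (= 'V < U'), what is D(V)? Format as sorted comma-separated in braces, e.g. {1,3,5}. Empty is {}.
Answer: {2,4,5}

Derivation:
Constraint 1 (Y != U) on D(Y)={1,3,4,5,7,8} D(U)={3,5,6}: no change
Constraint 2 (U != V) on D(U)={3,5,6} D(V)={2,4,5,6,7,8}: no change
Constraint 3 (V < U) on D(V)={2,4,5,6,7,8} D(U)={3,5,6}: V {2,4,5,6,7,8}->{2,4,5}
So after constraint 3: D(V) = {2,4,5}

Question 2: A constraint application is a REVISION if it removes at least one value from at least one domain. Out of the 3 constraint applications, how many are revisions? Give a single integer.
Constraint 1 (Y != U) on D(Y)={1,3,4,5,7,8} D(U)={3,5,6}: no change => not a revision
Constraint 2 (U != V) on D(U)={3,5,6} D(V)={2,4,5,6,7,8}: no change => not a revision
Constraint 3 (V < U) on D(V)={2,4,5,6,7,8} D(U)={3,5,6}: V {2,4,5,6,7,8}->{2,4,5} => REVISION
Total revisions = 1

Answer: 1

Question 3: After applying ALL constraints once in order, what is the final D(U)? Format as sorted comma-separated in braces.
Constraint 1 (Y != U) on D(Y)={1,3,4,5,7,8} D(U)={3,5,6}: no change
Constraint 2 (U != V) on D(U)={3,5,6} D(V)={2,4,5,6,7,8}: no change
Constraint 3 (V < U) on D(V)={2,4,5,6,7,8} D(U)={3,5,6}: V {2,4,5,6,7,8}->{2,4,5}
So after all 3 constraints: D(U) = {3,5,6}

Answer: {3,5,6}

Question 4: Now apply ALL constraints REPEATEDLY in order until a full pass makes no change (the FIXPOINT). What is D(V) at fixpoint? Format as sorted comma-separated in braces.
pass 0 (initial): D(V)={2,4,5,6,7,8}
pass 1: V {2,4,5,6,7,8}->{2,4,5}
pass 2: no change
Fixpoint after 2 passes: D(V) = {2,4,5}

Answer: {2,4,5}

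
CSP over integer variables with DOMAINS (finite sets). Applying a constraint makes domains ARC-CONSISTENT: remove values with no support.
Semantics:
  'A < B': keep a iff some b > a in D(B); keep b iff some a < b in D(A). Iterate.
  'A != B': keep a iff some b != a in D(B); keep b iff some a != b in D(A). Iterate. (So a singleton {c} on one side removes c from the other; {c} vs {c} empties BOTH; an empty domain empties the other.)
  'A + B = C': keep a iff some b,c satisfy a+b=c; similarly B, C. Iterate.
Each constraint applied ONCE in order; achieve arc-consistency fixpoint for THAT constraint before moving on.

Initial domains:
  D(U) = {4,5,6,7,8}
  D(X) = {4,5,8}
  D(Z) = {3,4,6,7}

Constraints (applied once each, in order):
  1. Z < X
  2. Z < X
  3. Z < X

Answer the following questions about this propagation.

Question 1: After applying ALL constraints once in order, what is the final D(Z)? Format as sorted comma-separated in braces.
Answer: {3,4,6,7}

Derivation:
Constraint 1 (Z < X) on D(Z)={3,4,6,7} D(X)={4,5,8}: no change
Constraint 2 (Z < X) on D(Z)={3,4,6,7} D(X)={4,5,8}: no change
Constraint 3 (Z < X) on D(Z)={3,4,6,7} D(X)={4,5,8}: no change
So after all 3 constraints: D(Z) = {3,4,6,7}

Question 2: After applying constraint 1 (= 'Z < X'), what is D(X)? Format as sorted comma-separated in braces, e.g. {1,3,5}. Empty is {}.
Constraint 1 (Z < X) on D(Z)={3,4,6,7} D(X)={4,5,8}: no change
So after constraint 1: D(X) = {4,5,8}

Answer: {4,5,8}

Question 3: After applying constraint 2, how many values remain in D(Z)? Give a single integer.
Constraint 1 (Z < X) on D(Z)={3,4,6,7} D(X)={4,5,8}: no change
Constraint 2 (Z < X) on D(Z)={3,4,6,7} D(X)={4,5,8}: no change
So after constraint 2: D(Z)={3,4,6,7}, size = 4

Answer: 4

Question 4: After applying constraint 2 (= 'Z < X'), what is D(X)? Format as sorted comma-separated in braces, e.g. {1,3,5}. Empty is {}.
Answer: {4,5,8}

Derivation:
Constraint 1 (Z < X) on D(Z)={3,4,6,7} D(X)={4,5,8}: no change
Constraint 2 (Z < X) on D(Z)={3,4,6,7} D(X)={4,5,8}: no change
So after constraint 2: D(X) = {4,5,8}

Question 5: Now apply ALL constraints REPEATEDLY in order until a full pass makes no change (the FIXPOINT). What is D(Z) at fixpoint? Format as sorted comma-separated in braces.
pass 0 (initial): D(Z)={3,4,6,7}
pass 1: no change
Fixpoint after 1 passes: D(Z) = {3,4,6,7}

Answer: {3,4,6,7}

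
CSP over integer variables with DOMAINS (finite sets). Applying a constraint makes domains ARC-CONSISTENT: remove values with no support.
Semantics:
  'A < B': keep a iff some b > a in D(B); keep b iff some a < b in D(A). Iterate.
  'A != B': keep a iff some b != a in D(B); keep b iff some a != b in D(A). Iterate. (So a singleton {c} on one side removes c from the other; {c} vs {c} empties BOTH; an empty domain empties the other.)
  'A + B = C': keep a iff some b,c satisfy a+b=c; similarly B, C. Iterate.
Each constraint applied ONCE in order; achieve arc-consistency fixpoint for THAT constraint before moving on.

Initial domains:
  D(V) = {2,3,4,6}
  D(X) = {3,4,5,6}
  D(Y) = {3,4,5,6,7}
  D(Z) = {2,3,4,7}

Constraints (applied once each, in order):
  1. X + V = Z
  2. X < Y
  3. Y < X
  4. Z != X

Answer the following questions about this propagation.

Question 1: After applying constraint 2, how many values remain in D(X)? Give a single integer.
Constraint 1 (X + V = Z) on D(X)={3,4,5,6} D(V)={2,3,4,6} D(Z)={2,3,4,7}: X {3,4,5,6}->{3,4,5}; V {2,3,4,6}->{2,3,4}; Z {2,3,4,7}->{7}
Constraint 2 (X < Y) on D(X)={3,4,5} D(Y)={3,4,5,6,7}: Y {3,4,5,6,7}->{4,5,6,7}
So after constraint 2: D(X)={3,4,5}, size = 3

Answer: 3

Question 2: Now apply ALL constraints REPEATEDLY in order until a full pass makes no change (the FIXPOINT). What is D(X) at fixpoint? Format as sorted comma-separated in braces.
pass 0 (initial): D(X)={3,4,5,6}
pass 1: V {2,3,4,6}->{2,3,4}; X {3,4,5,6}->{5}; Y {3,4,5,6,7}->{4}; Z {2,3,4,7}->{7}
pass 2: V {2,3,4}->{2}; X {5}->{}; Y {4}->{}; Z {7}->{}
pass 3: V {2}->{}
pass 4: no change
Fixpoint after 4 passes: D(X) = {}

Answer: {}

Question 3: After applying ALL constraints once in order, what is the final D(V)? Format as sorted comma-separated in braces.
Constraint 1 (X + V = Z) on D(X)={3,4,5,6} D(V)={2,3,4,6} D(Z)={2,3,4,7}: X {3,4,5,6}->{3,4,5}; V {2,3,4,6}->{2,3,4}; Z {2,3,4,7}->{7}
Constraint 2 (X < Y) on D(X)={3,4,5} D(Y)={3,4,5,6,7}: Y {3,4,5,6,7}->{4,5,6,7}
Constraint 3 (Y < X) on D(Y)={4,5,6,7} D(X)={3,4,5}: Y {4,5,6,7}->{4}; X {3,4,5}->{5}
Constraint 4 (Z != X) on D(Z)={7} D(X)={5}: no change
So after all 4 constraints: D(V) = {2,3,4}

Answer: {2,3,4}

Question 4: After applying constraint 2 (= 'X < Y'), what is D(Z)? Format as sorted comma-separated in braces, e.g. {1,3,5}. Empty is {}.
Answer: {7}

Derivation:
Constraint 1 (X + V = Z) on D(X)={3,4,5,6} D(V)={2,3,4,6} D(Z)={2,3,4,7}: X {3,4,5,6}->{3,4,5}; V {2,3,4,6}->{2,3,4}; Z {2,3,4,7}->{7}
Constraint 2 (X < Y) on D(X)={3,4,5} D(Y)={3,4,5,6,7}: Y {3,4,5,6,7}->{4,5,6,7}
So after constraint 2: D(Z) = {7}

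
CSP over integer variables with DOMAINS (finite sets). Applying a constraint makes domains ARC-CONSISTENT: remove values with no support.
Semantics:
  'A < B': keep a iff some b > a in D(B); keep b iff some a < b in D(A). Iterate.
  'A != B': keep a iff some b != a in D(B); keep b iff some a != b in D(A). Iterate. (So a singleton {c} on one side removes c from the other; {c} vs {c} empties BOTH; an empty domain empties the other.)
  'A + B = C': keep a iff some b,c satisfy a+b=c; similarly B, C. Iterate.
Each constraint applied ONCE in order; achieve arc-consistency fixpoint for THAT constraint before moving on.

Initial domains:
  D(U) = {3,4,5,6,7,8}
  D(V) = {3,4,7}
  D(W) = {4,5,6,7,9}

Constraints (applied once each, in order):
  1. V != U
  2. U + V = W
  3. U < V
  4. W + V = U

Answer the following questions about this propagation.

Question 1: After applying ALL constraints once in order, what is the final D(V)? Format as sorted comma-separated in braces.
Answer: {}

Derivation:
Constraint 1 (V != U) on D(V)={3,4,7} D(U)={3,4,5,6,7,8}: no change
Constraint 2 (U + V = W) on D(U)={3,4,5,6,7,8} D(V)={3,4,7} D(W)={4,5,6,7,9}: U {3,4,5,6,7,8}->{3,4,5,6}; V {3,4,7}->{3,4}; W {4,5,6,7,9}->{6,7,9}
Constraint 3 (U < V) on D(U)={3,4,5,6} D(V)={3,4}: U {3,4,5,6}->{3}; V {3,4}->{4}
Constraint 4 (W + V = U) on D(W)={6,7,9} D(V)={4} D(U)={3}: W {6,7,9}->{}; V {4}->{}; U {3}->{}
So after all 4 constraints: D(V) = {}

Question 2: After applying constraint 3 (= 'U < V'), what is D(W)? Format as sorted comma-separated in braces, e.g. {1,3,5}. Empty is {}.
Answer: {6,7,9}

Derivation:
Constraint 1 (V != U) on D(V)={3,4,7} D(U)={3,4,5,6,7,8}: no change
Constraint 2 (U + V = W) on D(U)={3,4,5,6,7,8} D(V)={3,4,7} D(W)={4,5,6,7,9}: U {3,4,5,6,7,8}->{3,4,5,6}; V {3,4,7}->{3,4}; W {4,5,6,7,9}->{6,7,9}
Constraint 3 (U < V) on D(U)={3,4,5,6} D(V)={3,4}: U {3,4,5,6}->{3}; V {3,4}->{4}
So after constraint 3: D(W) = {6,7,9}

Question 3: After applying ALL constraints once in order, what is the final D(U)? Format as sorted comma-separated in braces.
Answer: {}

Derivation:
Constraint 1 (V != U) on D(V)={3,4,7} D(U)={3,4,5,6,7,8}: no change
Constraint 2 (U + V = W) on D(U)={3,4,5,6,7,8} D(V)={3,4,7} D(W)={4,5,6,7,9}: U {3,4,5,6,7,8}->{3,4,5,6}; V {3,4,7}->{3,4}; W {4,5,6,7,9}->{6,7,9}
Constraint 3 (U < V) on D(U)={3,4,5,6} D(V)={3,4}: U {3,4,5,6}->{3}; V {3,4}->{4}
Constraint 4 (W + V = U) on D(W)={6,7,9} D(V)={4} D(U)={3}: W {6,7,9}->{}; V {4}->{}; U {3}->{}
So after all 4 constraints: D(U) = {}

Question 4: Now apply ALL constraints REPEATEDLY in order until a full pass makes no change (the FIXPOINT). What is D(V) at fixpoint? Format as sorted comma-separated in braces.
Answer: {}

Derivation:
pass 0 (initial): D(V)={3,4,7}
pass 1: U {3,4,5,6,7,8}->{}; V {3,4,7}->{}; W {4,5,6,7,9}->{}
pass 2: no change
Fixpoint after 2 passes: D(V) = {}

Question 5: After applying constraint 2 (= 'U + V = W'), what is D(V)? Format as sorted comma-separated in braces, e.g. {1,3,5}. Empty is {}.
Answer: {3,4}

Derivation:
Constraint 1 (V != U) on D(V)={3,4,7} D(U)={3,4,5,6,7,8}: no change
Constraint 2 (U + V = W) on D(U)={3,4,5,6,7,8} D(V)={3,4,7} D(W)={4,5,6,7,9}: U {3,4,5,6,7,8}->{3,4,5,6}; V {3,4,7}->{3,4}; W {4,5,6,7,9}->{6,7,9}
So after constraint 2: D(V) = {3,4}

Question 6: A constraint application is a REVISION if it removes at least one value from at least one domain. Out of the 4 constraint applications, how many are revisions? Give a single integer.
Answer: 3

Derivation:
Constraint 1 (V != U) on D(V)={3,4,7} D(U)={3,4,5,6,7,8}: no change => not a revision
Constraint 2 (U + V = W) on D(U)={3,4,5,6,7,8} D(V)={3,4,7} D(W)={4,5,6,7,9}: U {3,4,5,6,7,8}->{3,4,5,6}; V {3,4,7}->{3,4}; W {4,5,6,7,9}->{6,7,9} => REVISION
Constraint 3 (U < V) on D(U)={3,4,5,6} D(V)={3,4}: U {3,4,5,6}->{3}; V {3,4}->{4} => REVISION
Constraint 4 (W + V = U) on D(W)={6,7,9} D(V)={4} D(U)={3}: W {6,7,9}->{}; V {4}->{}; U {3}->{} => REVISION
Total revisions = 3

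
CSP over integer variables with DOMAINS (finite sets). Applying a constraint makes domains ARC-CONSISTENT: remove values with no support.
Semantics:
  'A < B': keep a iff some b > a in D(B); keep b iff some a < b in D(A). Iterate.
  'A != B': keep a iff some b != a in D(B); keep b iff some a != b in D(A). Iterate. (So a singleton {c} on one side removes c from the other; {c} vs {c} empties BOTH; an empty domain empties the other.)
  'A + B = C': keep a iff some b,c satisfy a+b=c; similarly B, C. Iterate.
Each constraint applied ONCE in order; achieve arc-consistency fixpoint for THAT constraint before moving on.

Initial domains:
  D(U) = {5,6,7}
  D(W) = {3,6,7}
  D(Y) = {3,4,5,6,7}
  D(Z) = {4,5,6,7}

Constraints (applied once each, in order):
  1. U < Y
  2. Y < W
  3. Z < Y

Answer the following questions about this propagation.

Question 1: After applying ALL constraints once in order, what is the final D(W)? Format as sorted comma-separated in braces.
Constraint 1 (U < Y) on D(U)={5,6,7} D(Y)={3,4,5,6,7}: U {5,6,7}->{5,6}; Y {3,4,5,6,7}->{6,7}
Constraint 2 (Y < W) on D(Y)={6,7} D(W)={3,6,7}: Y {6,7}->{6}; W {3,6,7}->{7}
Constraint 3 (Z < Y) on D(Z)={4,5,6,7} D(Y)={6}: Z {4,5,6,7}->{4,5}
So after all 3 constraints: D(W) = {7}

Answer: {7}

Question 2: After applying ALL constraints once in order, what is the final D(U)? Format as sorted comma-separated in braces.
Constraint 1 (U < Y) on D(U)={5,6,7} D(Y)={3,4,5,6,7}: U {5,6,7}->{5,6}; Y {3,4,5,6,7}->{6,7}
Constraint 2 (Y < W) on D(Y)={6,7} D(W)={3,6,7}: Y {6,7}->{6}; W {3,6,7}->{7}
Constraint 3 (Z < Y) on D(Z)={4,5,6,7} D(Y)={6}: Z {4,5,6,7}->{4,5}
So after all 3 constraints: D(U) = {5,6}

Answer: {5,6}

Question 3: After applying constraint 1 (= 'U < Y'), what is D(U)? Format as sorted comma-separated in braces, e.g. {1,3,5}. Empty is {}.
Constraint 1 (U < Y) on D(U)={5,6,7} D(Y)={3,4,5,6,7}: U {5,6,7}->{5,6}; Y {3,4,5,6,7}->{6,7}
So after constraint 1: D(U) = {5,6}

Answer: {5,6}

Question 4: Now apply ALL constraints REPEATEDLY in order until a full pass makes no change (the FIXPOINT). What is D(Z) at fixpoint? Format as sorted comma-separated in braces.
pass 0 (initial): D(Z)={4,5,6,7}
pass 1: U {5,6,7}->{5,6}; W {3,6,7}->{7}; Y {3,4,5,6,7}->{6}; Z {4,5,6,7}->{4,5}
pass 2: U {5,6}->{5}
pass 3: no change
Fixpoint after 3 passes: D(Z) = {4,5}

Answer: {4,5}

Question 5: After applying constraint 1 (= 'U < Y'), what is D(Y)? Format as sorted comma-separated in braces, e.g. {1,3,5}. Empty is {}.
Constraint 1 (U < Y) on D(U)={5,6,7} D(Y)={3,4,5,6,7}: U {5,6,7}->{5,6}; Y {3,4,5,6,7}->{6,7}
So after constraint 1: D(Y) = {6,7}

Answer: {6,7}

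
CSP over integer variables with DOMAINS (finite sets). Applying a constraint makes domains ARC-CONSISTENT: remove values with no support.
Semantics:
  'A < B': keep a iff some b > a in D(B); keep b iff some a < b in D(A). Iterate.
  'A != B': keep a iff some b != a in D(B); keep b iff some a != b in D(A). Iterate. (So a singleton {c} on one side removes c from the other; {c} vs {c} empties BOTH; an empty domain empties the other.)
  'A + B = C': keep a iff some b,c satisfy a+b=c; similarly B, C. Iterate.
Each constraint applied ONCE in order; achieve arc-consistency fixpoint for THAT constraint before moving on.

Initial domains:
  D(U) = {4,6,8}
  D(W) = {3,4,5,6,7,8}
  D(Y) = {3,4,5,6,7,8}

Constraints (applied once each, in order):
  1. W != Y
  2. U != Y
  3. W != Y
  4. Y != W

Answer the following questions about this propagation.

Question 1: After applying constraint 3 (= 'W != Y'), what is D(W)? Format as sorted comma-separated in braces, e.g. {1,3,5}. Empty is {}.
Constraint 1 (W != Y) on D(W)={3,4,5,6,7,8} D(Y)={3,4,5,6,7,8}: no change
Constraint 2 (U != Y) on D(U)={4,6,8} D(Y)={3,4,5,6,7,8}: no change
Constraint 3 (W != Y) on D(W)={3,4,5,6,7,8} D(Y)={3,4,5,6,7,8}: no change
So after constraint 3: D(W) = {3,4,5,6,7,8}

Answer: {3,4,5,6,7,8}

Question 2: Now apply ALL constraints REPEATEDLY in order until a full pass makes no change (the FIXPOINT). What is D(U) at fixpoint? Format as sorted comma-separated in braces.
pass 0 (initial): D(U)={4,6,8}
pass 1: no change
Fixpoint after 1 passes: D(U) = {4,6,8}

Answer: {4,6,8}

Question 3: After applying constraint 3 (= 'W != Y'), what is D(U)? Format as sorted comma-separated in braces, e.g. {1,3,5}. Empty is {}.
Answer: {4,6,8}

Derivation:
Constraint 1 (W != Y) on D(W)={3,4,5,6,7,8} D(Y)={3,4,5,6,7,8}: no change
Constraint 2 (U != Y) on D(U)={4,6,8} D(Y)={3,4,5,6,7,8}: no change
Constraint 3 (W != Y) on D(W)={3,4,5,6,7,8} D(Y)={3,4,5,6,7,8}: no change
So after constraint 3: D(U) = {4,6,8}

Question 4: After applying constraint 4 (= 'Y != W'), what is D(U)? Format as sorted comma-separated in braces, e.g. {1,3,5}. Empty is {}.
Constraint 1 (W != Y) on D(W)={3,4,5,6,7,8} D(Y)={3,4,5,6,7,8}: no change
Constraint 2 (U != Y) on D(U)={4,6,8} D(Y)={3,4,5,6,7,8}: no change
Constraint 3 (W != Y) on D(W)={3,4,5,6,7,8} D(Y)={3,4,5,6,7,8}: no change
Constraint 4 (Y != W) on D(Y)={3,4,5,6,7,8} D(W)={3,4,5,6,7,8}: no change
So after constraint 4: D(U) = {4,6,8}

Answer: {4,6,8}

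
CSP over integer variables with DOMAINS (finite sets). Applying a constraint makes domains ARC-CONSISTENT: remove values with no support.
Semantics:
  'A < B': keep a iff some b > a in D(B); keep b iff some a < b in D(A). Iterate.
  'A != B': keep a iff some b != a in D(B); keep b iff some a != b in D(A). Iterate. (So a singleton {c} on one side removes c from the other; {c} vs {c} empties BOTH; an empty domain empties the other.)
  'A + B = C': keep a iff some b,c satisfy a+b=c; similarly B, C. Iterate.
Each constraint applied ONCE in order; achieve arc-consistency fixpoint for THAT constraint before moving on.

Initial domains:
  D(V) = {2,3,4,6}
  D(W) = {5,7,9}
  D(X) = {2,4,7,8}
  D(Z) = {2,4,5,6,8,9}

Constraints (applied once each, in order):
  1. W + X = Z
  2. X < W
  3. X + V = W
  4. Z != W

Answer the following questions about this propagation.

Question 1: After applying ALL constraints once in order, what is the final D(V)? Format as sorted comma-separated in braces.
Constraint 1 (W + X = Z) on D(W)={5,7,9} D(X)={2,4,7,8} D(Z)={2,4,5,6,8,9}: W {5,7,9}->{5,7}; X {2,4,7,8}->{2,4}; Z {2,4,5,6,8,9}->{9}
Constraint 2 (X < W) on D(X)={2,4} D(W)={5,7}: no change
Constraint 3 (X + V = W) on D(X)={2,4} D(V)={2,3,4,6} D(W)={5,7}: V {2,3,4,6}->{3}
Constraint 4 (Z != W) on D(Z)={9} D(W)={5,7}: no change
So after all 4 constraints: D(V) = {3}

Answer: {3}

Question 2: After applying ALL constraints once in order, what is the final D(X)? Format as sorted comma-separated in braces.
Answer: {2,4}

Derivation:
Constraint 1 (W + X = Z) on D(W)={5,7,9} D(X)={2,4,7,8} D(Z)={2,4,5,6,8,9}: W {5,7,9}->{5,7}; X {2,4,7,8}->{2,4}; Z {2,4,5,6,8,9}->{9}
Constraint 2 (X < W) on D(X)={2,4} D(W)={5,7}: no change
Constraint 3 (X + V = W) on D(X)={2,4} D(V)={2,3,4,6} D(W)={5,7}: V {2,3,4,6}->{3}
Constraint 4 (Z != W) on D(Z)={9} D(W)={5,7}: no change
So after all 4 constraints: D(X) = {2,4}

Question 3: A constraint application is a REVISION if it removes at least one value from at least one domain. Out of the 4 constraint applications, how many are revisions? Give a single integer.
Constraint 1 (W + X = Z) on D(W)={5,7,9} D(X)={2,4,7,8} D(Z)={2,4,5,6,8,9}: W {5,7,9}->{5,7}; X {2,4,7,8}->{2,4}; Z {2,4,5,6,8,9}->{9} => REVISION
Constraint 2 (X < W) on D(X)={2,4} D(W)={5,7}: no change => not a revision
Constraint 3 (X + V = W) on D(X)={2,4} D(V)={2,3,4,6} D(W)={5,7}: V {2,3,4,6}->{3} => REVISION
Constraint 4 (Z != W) on D(Z)={9} D(W)={5,7}: no change => not a revision
Total revisions = 2

Answer: 2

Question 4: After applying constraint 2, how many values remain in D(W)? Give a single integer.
Constraint 1 (W + X = Z) on D(W)={5,7,9} D(X)={2,4,7,8} D(Z)={2,4,5,6,8,9}: W {5,7,9}->{5,7}; X {2,4,7,8}->{2,4}; Z {2,4,5,6,8,9}->{9}
Constraint 2 (X < W) on D(X)={2,4} D(W)={5,7}: no change
So after constraint 2: D(W)={5,7}, size = 2

Answer: 2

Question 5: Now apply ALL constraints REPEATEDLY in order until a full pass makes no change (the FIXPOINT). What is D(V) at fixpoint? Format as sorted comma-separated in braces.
pass 0 (initial): D(V)={2,3,4,6}
pass 1: V {2,3,4,6}->{3}; W {5,7,9}->{5,7}; X {2,4,7,8}->{2,4}; Z {2,4,5,6,8,9}->{9}
pass 2: no change
Fixpoint after 2 passes: D(V) = {3}

Answer: {3}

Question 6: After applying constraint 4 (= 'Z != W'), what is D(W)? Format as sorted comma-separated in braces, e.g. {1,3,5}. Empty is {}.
Answer: {5,7}

Derivation:
Constraint 1 (W + X = Z) on D(W)={5,7,9} D(X)={2,4,7,8} D(Z)={2,4,5,6,8,9}: W {5,7,9}->{5,7}; X {2,4,7,8}->{2,4}; Z {2,4,5,6,8,9}->{9}
Constraint 2 (X < W) on D(X)={2,4} D(W)={5,7}: no change
Constraint 3 (X + V = W) on D(X)={2,4} D(V)={2,3,4,6} D(W)={5,7}: V {2,3,4,6}->{3}
Constraint 4 (Z != W) on D(Z)={9} D(W)={5,7}: no change
So after constraint 4: D(W) = {5,7}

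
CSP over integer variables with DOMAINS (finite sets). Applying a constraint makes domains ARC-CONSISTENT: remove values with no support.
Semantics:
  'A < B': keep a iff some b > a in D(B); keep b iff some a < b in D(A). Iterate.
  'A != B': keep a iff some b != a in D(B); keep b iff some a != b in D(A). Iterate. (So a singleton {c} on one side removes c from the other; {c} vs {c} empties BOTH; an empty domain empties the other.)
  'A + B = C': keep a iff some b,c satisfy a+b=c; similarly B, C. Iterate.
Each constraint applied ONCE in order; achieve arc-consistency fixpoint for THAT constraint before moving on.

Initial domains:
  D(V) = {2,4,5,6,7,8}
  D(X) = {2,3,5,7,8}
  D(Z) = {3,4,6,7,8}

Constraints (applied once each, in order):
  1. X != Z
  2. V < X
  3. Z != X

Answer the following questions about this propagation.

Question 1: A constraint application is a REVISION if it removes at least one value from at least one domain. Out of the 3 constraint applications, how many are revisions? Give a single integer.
Answer: 1

Derivation:
Constraint 1 (X != Z) on D(X)={2,3,5,7,8} D(Z)={3,4,6,7,8}: no change => not a revision
Constraint 2 (V < X) on D(V)={2,4,5,6,7,8} D(X)={2,3,5,7,8}: V {2,4,5,6,7,8}->{2,4,5,6,7}; X {2,3,5,7,8}->{3,5,7,8} => REVISION
Constraint 3 (Z != X) on D(Z)={3,4,6,7,8} D(X)={3,5,7,8}: no change => not a revision
Total revisions = 1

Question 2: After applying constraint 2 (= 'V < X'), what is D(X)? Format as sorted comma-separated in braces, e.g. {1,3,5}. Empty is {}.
Answer: {3,5,7,8}

Derivation:
Constraint 1 (X != Z) on D(X)={2,3,5,7,8} D(Z)={3,4,6,7,8}: no change
Constraint 2 (V < X) on D(V)={2,4,5,6,7,8} D(X)={2,3,5,7,8}: V {2,4,5,6,7,8}->{2,4,5,6,7}; X {2,3,5,7,8}->{3,5,7,8}
So after constraint 2: D(X) = {3,5,7,8}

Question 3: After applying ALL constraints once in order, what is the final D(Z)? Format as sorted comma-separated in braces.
Answer: {3,4,6,7,8}

Derivation:
Constraint 1 (X != Z) on D(X)={2,3,5,7,8} D(Z)={3,4,6,7,8}: no change
Constraint 2 (V < X) on D(V)={2,4,5,6,7,8} D(X)={2,3,5,7,8}: V {2,4,5,6,7,8}->{2,4,5,6,7}; X {2,3,5,7,8}->{3,5,7,8}
Constraint 3 (Z != X) on D(Z)={3,4,6,7,8} D(X)={3,5,7,8}: no change
So after all 3 constraints: D(Z) = {3,4,6,7,8}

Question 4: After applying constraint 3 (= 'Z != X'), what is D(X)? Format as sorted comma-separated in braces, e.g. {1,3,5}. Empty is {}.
Constraint 1 (X != Z) on D(X)={2,3,5,7,8} D(Z)={3,4,6,7,8}: no change
Constraint 2 (V < X) on D(V)={2,4,5,6,7,8} D(X)={2,3,5,7,8}: V {2,4,5,6,7,8}->{2,4,5,6,7}; X {2,3,5,7,8}->{3,5,7,8}
Constraint 3 (Z != X) on D(Z)={3,4,6,7,8} D(X)={3,5,7,8}: no change
So after constraint 3: D(X) = {3,5,7,8}

Answer: {3,5,7,8}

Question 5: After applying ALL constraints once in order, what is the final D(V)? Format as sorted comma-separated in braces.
Constraint 1 (X != Z) on D(X)={2,3,5,7,8} D(Z)={3,4,6,7,8}: no change
Constraint 2 (V < X) on D(V)={2,4,5,6,7,8} D(X)={2,3,5,7,8}: V {2,4,5,6,7,8}->{2,4,5,6,7}; X {2,3,5,7,8}->{3,5,7,8}
Constraint 3 (Z != X) on D(Z)={3,4,6,7,8} D(X)={3,5,7,8}: no change
So after all 3 constraints: D(V) = {2,4,5,6,7}

Answer: {2,4,5,6,7}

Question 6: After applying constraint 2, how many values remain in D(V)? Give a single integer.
Constraint 1 (X != Z) on D(X)={2,3,5,7,8} D(Z)={3,4,6,7,8}: no change
Constraint 2 (V < X) on D(V)={2,4,5,6,7,8} D(X)={2,3,5,7,8}: V {2,4,5,6,7,8}->{2,4,5,6,7}; X {2,3,5,7,8}->{3,5,7,8}
So after constraint 2: D(V)={2,4,5,6,7}, size = 5

Answer: 5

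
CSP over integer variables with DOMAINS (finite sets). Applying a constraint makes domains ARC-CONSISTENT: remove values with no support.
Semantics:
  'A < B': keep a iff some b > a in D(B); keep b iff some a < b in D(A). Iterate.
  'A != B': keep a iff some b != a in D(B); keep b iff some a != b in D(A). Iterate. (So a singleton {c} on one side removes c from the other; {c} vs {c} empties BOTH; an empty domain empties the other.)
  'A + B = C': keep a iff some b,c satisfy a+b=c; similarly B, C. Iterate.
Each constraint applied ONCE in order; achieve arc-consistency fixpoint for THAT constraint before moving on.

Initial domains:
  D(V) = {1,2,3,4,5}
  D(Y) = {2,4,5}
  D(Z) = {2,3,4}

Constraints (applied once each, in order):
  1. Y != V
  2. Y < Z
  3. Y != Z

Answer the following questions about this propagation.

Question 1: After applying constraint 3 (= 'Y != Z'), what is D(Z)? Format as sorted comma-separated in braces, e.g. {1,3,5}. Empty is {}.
Answer: {3,4}

Derivation:
Constraint 1 (Y != V) on D(Y)={2,4,5} D(V)={1,2,3,4,5}: no change
Constraint 2 (Y < Z) on D(Y)={2,4,5} D(Z)={2,3,4}: Y {2,4,5}->{2}; Z {2,3,4}->{3,4}
Constraint 3 (Y != Z) on D(Y)={2} D(Z)={3,4}: no change
So after constraint 3: D(Z) = {3,4}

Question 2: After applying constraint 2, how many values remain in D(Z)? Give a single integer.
Answer: 2

Derivation:
Constraint 1 (Y != V) on D(Y)={2,4,5} D(V)={1,2,3,4,5}: no change
Constraint 2 (Y < Z) on D(Y)={2,4,5} D(Z)={2,3,4}: Y {2,4,5}->{2}; Z {2,3,4}->{3,4}
So after constraint 2: D(Z)={3,4}, size = 2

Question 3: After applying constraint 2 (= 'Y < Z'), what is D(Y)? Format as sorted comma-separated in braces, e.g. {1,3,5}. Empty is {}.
Constraint 1 (Y != V) on D(Y)={2,4,5} D(V)={1,2,3,4,5}: no change
Constraint 2 (Y < Z) on D(Y)={2,4,5} D(Z)={2,3,4}: Y {2,4,5}->{2}; Z {2,3,4}->{3,4}
So after constraint 2: D(Y) = {2}

Answer: {2}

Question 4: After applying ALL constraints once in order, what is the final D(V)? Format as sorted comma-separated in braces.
Answer: {1,2,3,4,5}

Derivation:
Constraint 1 (Y != V) on D(Y)={2,4,5} D(V)={1,2,3,4,5}: no change
Constraint 2 (Y < Z) on D(Y)={2,4,5} D(Z)={2,3,4}: Y {2,4,5}->{2}; Z {2,3,4}->{3,4}
Constraint 3 (Y != Z) on D(Y)={2} D(Z)={3,4}: no change
So after all 3 constraints: D(V) = {1,2,3,4,5}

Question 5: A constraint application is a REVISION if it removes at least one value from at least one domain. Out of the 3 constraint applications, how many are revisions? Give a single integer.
Constraint 1 (Y != V) on D(Y)={2,4,5} D(V)={1,2,3,4,5}: no change => not a revision
Constraint 2 (Y < Z) on D(Y)={2,4,5} D(Z)={2,3,4}: Y {2,4,5}->{2}; Z {2,3,4}->{3,4} => REVISION
Constraint 3 (Y != Z) on D(Y)={2} D(Z)={3,4}: no change => not a revision
Total revisions = 1

Answer: 1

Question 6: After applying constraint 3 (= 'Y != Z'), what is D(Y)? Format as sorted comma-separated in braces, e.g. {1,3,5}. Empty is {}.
Constraint 1 (Y != V) on D(Y)={2,4,5} D(V)={1,2,3,4,5}: no change
Constraint 2 (Y < Z) on D(Y)={2,4,5} D(Z)={2,3,4}: Y {2,4,5}->{2}; Z {2,3,4}->{3,4}
Constraint 3 (Y != Z) on D(Y)={2} D(Z)={3,4}: no change
So after constraint 3: D(Y) = {2}

Answer: {2}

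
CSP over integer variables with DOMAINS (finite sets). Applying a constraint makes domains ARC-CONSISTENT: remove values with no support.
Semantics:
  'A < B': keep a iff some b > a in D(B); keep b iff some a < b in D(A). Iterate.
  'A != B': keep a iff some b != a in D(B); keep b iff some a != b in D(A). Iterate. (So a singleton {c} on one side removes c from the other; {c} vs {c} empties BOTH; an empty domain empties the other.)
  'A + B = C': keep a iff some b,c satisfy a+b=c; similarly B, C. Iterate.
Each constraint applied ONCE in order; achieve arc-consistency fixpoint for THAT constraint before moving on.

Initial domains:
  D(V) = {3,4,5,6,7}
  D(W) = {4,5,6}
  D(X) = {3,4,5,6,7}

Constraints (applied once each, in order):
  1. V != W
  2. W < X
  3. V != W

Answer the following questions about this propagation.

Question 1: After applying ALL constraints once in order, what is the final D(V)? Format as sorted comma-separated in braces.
Answer: {3,4,5,6,7}

Derivation:
Constraint 1 (V != W) on D(V)={3,4,5,6,7} D(W)={4,5,6}: no change
Constraint 2 (W < X) on D(W)={4,5,6} D(X)={3,4,5,6,7}: X {3,4,5,6,7}->{5,6,7}
Constraint 3 (V != W) on D(V)={3,4,5,6,7} D(W)={4,5,6}: no change
So after all 3 constraints: D(V) = {3,4,5,6,7}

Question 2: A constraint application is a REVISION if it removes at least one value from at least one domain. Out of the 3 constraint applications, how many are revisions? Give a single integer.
Constraint 1 (V != W) on D(V)={3,4,5,6,7} D(W)={4,5,6}: no change => not a revision
Constraint 2 (W < X) on D(W)={4,5,6} D(X)={3,4,5,6,7}: X {3,4,5,6,7}->{5,6,7} => REVISION
Constraint 3 (V != W) on D(V)={3,4,5,6,7} D(W)={4,5,6}: no change => not a revision
Total revisions = 1

Answer: 1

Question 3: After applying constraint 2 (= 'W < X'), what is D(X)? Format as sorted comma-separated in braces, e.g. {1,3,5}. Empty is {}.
Answer: {5,6,7}

Derivation:
Constraint 1 (V != W) on D(V)={3,4,5,6,7} D(W)={4,5,6}: no change
Constraint 2 (W < X) on D(W)={4,5,6} D(X)={3,4,5,6,7}: X {3,4,5,6,7}->{5,6,7}
So after constraint 2: D(X) = {5,6,7}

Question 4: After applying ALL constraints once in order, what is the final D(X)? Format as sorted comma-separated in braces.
Constraint 1 (V != W) on D(V)={3,4,5,6,7} D(W)={4,5,6}: no change
Constraint 2 (W < X) on D(W)={4,5,6} D(X)={3,4,5,6,7}: X {3,4,5,6,7}->{5,6,7}
Constraint 3 (V != W) on D(V)={3,4,5,6,7} D(W)={4,5,6}: no change
So after all 3 constraints: D(X) = {5,6,7}

Answer: {5,6,7}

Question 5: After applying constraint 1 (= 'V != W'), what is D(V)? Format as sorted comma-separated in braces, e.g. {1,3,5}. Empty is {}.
Constraint 1 (V != W) on D(V)={3,4,5,6,7} D(W)={4,5,6}: no change
So after constraint 1: D(V) = {3,4,5,6,7}

Answer: {3,4,5,6,7}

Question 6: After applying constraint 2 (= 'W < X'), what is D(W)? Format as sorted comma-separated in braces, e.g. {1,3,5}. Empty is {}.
Answer: {4,5,6}

Derivation:
Constraint 1 (V != W) on D(V)={3,4,5,6,7} D(W)={4,5,6}: no change
Constraint 2 (W < X) on D(W)={4,5,6} D(X)={3,4,5,6,7}: X {3,4,5,6,7}->{5,6,7}
So after constraint 2: D(W) = {4,5,6}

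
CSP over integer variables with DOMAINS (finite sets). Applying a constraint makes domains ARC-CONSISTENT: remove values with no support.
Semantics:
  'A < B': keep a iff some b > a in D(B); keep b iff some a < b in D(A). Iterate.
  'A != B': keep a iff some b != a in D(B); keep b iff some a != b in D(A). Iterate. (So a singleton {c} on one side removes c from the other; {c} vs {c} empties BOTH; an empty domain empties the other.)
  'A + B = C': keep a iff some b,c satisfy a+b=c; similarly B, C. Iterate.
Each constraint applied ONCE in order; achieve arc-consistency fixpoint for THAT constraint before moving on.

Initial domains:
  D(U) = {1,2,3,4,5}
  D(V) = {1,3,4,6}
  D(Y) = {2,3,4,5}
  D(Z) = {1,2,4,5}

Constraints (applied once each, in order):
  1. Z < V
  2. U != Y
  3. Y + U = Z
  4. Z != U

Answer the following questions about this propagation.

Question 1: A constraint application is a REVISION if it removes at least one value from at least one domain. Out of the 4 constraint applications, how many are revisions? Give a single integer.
Answer: 2

Derivation:
Constraint 1 (Z < V) on D(Z)={1,2,4,5} D(V)={1,3,4,6}: V {1,3,4,6}->{3,4,6} => REVISION
Constraint 2 (U != Y) on D(U)={1,2,3,4,5} D(Y)={2,3,4,5}: no change => not a revision
Constraint 3 (Y + U = Z) on D(Y)={2,3,4,5} D(U)={1,2,3,4,5} D(Z)={1,2,4,5}: Y {2,3,4,5}->{2,3,4}; U {1,2,3,4,5}->{1,2,3}; Z {1,2,4,5}->{4,5} => REVISION
Constraint 4 (Z != U) on D(Z)={4,5} D(U)={1,2,3}: no change => not a revision
Total revisions = 2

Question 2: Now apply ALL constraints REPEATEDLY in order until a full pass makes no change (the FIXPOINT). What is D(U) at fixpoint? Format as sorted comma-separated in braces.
pass 0 (initial): D(U)={1,2,3,4,5}
pass 1: U {1,2,3,4,5}->{1,2,3}; V {1,3,4,6}->{3,4,6}; Y {2,3,4,5}->{2,3,4}; Z {1,2,4,5}->{4,5}
pass 2: V {3,4,6}->{6}
pass 3: no change
Fixpoint after 3 passes: D(U) = {1,2,3}

Answer: {1,2,3}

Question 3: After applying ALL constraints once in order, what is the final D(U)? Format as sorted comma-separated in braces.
Answer: {1,2,3}

Derivation:
Constraint 1 (Z < V) on D(Z)={1,2,4,5} D(V)={1,3,4,6}: V {1,3,4,6}->{3,4,6}
Constraint 2 (U != Y) on D(U)={1,2,3,4,5} D(Y)={2,3,4,5}: no change
Constraint 3 (Y + U = Z) on D(Y)={2,3,4,5} D(U)={1,2,3,4,5} D(Z)={1,2,4,5}: Y {2,3,4,5}->{2,3,4}; U {1,2,3,4,5}->{1,2,3}; Z {1,2,4,5}->{4,5}
Constraint 4 (Z != U) on D(Z)={4,5} D(U)={1,2,3}: no change
So after all 4 constraints: D(U) = {1,2,3}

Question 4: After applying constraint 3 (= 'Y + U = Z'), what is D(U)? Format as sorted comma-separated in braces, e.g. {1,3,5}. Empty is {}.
Constraint 1 (Z < V) on D(Z)={1,2,4,5} D(V)={1,3,4,6}: V {1,3,4,6}->{3,4,6}
Constraint 2 (U != Y) on D(U)={1,2,3,4,5} D(Y)={2,3,4,5}: no change
Constraint 3 (Y + U = Z) on D(Y)={2,3,4,5} D(U)={1,2,3,4,5} D(Z)={1,2,4,5}: Y {2,3,4,5}->{2,3,4}; U {1,2,3,4,5}->{1,2,3}; Z {1,2,4,5}->{4,5}
So after constraint 3: D(U) = {1,2,3}

Answer: {1,2,3}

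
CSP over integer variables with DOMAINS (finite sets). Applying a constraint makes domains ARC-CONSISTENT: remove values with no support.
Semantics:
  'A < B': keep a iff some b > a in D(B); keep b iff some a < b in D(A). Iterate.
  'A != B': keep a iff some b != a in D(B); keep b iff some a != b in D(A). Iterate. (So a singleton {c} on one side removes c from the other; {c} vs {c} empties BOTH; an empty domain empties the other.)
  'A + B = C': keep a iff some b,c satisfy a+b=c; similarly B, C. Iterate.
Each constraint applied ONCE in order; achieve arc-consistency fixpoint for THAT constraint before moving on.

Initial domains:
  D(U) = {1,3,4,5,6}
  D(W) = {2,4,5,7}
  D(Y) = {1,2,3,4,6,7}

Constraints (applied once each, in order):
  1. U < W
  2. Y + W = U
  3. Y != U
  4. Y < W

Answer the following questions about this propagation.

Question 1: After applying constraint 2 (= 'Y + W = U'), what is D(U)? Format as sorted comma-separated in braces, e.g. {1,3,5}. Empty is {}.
Answer: {3,4,5,6}

Derivation:
Constraint 1 (U < W) on D(U)={1,3,4,5,6} D(W)={2,4,5,7}: no change
Constraint 2 (Y + W = U) on D(Y)={1,2,3,4,6,7} D(W)={2,4,5,7} D(U)={1,3,4,5,6}: Y {1,2,3,4,6,7}->{1,2,3,4}; W {2,4,5,7}->{2,4,5}; U {1,3,4,5,6}->{3,4,5,6}
So after constraint 2: D(U) = {3,4,5,6}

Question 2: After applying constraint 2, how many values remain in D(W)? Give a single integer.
Answer: 3

Derivation:
Constraint 1 (U < W) on D(U)={1,3,4,5,6} D(W)={2,4,5,7}: no change
Constraint 2 (Y + W = U) on D(Y)={1,2,3,4,6,7} D(W)={2,4,5,7} D(U)={1,3,4,5,6}: Y {1,2,3,4,6,7}->{1,2,3,4}; W {2,4,5,7}->{2,4,5}; U {1,3,4,5,6}->{3,4,5,6}
So after constraint 2: D(W)={2,4,5}, size = 3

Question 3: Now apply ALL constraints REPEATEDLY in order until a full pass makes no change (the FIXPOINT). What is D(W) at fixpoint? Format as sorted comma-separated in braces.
pass 0 (initial): D(W)={2,4,5,7}
pass 1: U {1,3,4,5,6}->{3,4,5,6}; W {2,4,5,7}->{2,4,5}; Y {1,2,3,4,6,7}->{1,2,3,4}
pass 2: U {3,4,5,6}->{}; W {2,4,5}->{}; Y {1,2,3,4}->{}
pass 3: no change
Fixpoint after 3 passes: D(W) = {}

Answer: {}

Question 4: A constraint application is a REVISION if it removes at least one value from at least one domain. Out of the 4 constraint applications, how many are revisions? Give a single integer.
Constraint 1 (U < W) on D(U)={1,3,4,5,6} D(W)={2,4,5,7}: no change => not a revision
Constraint 2 (Y + W = U) on D(Y)={1,2,3,4,6,7} D(W)={2,4,5,7} D(U)={1,3,4,5,6}: Y {1,2,3,4,6,7}->{1,2,3,4}; W {2,4,5,7}->{2,4,5}; U {1,3,4,5,6}->{3,4,5,6} => REVISION
Constraint 3 (Y != U) on D(Y)={1,2,3,4} D(U)={3,4,5,6}: no change => not a revision
Constraint 4 (Y < W) on D(Y)={1,2,3,4} D(W)={2,4,5}: no change => not a revision
Total revisions = 1

Answer: 1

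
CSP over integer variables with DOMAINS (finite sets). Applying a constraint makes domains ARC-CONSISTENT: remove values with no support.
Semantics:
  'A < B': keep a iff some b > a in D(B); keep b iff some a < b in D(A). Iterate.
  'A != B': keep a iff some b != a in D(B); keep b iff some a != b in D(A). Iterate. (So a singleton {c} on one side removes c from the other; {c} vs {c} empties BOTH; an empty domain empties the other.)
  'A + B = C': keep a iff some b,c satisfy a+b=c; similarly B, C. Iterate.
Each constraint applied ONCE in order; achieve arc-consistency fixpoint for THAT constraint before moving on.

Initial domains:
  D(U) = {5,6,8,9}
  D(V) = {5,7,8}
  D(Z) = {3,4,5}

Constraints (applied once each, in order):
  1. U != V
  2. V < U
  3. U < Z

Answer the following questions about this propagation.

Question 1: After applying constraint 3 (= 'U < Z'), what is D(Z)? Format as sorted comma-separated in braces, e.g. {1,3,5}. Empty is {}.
Constraint 1 (U != V) on D(U)={5,6,8,9} D(V)={5,7,8}: no change
Constraint 2 (V < U) on D(V)={5,7,8} D(U)={5,6,8,9}: U {5,6,8,9}->{6,8,9}
Constraint 3 (U < Z) on D(U)={6,8,9} D(Z)={3,4,5}: U {6,8,9}->{}; Z {3,4,5}->{}
So after constraint 3: D(Z) = {}

Answer: {}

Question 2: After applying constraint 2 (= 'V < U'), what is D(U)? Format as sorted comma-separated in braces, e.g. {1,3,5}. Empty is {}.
Constraint 1 (U != V) on D(U)={5,6,8,9} D(V)={5,7,8}: no change
Constraint 2 (V < U) on D(V)={5,7,8} D(U)={5,6,8,9}: U {5,6,8,9}->{6,8,9}
So after constraint 2: D(U) = {6,8,9}

Answer: {6,8,9}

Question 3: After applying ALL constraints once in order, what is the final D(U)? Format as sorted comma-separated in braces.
Constraint 1 (U != V) on D(U)={5,6,8,9} D(V)={5,7,8}: no change
Constraint 2 (V < U) on D(V)={5,7,8} D(U)={5,6,8,9}: U {5,6,8,9}->{6,8,9}
Constraint 3 (U < Z) on D(U)={6,8,9} D(Z)={3,4,5}: U {6,8,9}->{}; Z {3,4,5}->{}
So after all 3 constraints: D(U) = {}

Answer: {}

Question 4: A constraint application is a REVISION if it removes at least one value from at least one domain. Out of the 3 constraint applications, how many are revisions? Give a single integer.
Answer: 2

Derivation:
Constraint 1 (U != V) on D(U)={5,6,8,9} D(V)={5,7,8}: no change => not a revision
Constraint 2 (V < U) on D(V)={5,7,8} D(U)={5,6,8,9}: U {5,6,8,9}->{6,8,9} => REVISION
Constraint 3 (U < Z) on D(U)={6,8,9} D(Z)={3,4,5}: U {6,8,9}->{}; Z {3,4,5}->{} => REVISION
Total revisions = 2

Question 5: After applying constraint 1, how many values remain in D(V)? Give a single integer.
Answer: 3

Derivation:
Constraint 1 (U != V) on D(U)={5,6,8,9} D(V)={5,7,8}: no change
So after constraint 1: D(V)={5,7,8}, size = 3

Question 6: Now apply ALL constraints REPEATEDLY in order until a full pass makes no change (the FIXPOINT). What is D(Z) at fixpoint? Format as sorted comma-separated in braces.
Answer: {}

Derivation:
pass 0 (initial): D(Z)={3,4,5}
pass 1: U {5,6,8,9}->{}; Z {3,4,5}->{}
pass 2: V {5,7,8}->{}
pass 3: no change
Fixpoint after 3 passes: D(Z) = {}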